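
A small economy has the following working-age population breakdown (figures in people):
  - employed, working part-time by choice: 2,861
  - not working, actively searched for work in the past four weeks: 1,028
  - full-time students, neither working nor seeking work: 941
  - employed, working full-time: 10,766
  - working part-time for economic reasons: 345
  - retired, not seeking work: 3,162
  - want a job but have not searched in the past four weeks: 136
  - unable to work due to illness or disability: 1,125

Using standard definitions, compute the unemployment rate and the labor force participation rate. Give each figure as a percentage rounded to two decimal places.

Employed = 2,861 + 10,766 + 345 = 13,972 (anyone who worked, including part-time for economic reasons, counts as employed).
Unemployed = 1,028.
Labor force = 13,972 + 1,028 = 15,000.
Not in labor force = 941 + 3,162 + 136 + 1,125 = 5,364 (those not working and not actively searching are outside the labor force — including those who want a job but have given up searching).
Civilian working-age population = 15,000 + 5,364 = 20,364.
Unemployment rate = 1,028 / 15,000 = 6.85%.
Labor force participation rate = 15,000 / 20,364 = 73.66%.

Unemployment rate ≈ 6.85%; labor force participation rate ≈ 73.66%.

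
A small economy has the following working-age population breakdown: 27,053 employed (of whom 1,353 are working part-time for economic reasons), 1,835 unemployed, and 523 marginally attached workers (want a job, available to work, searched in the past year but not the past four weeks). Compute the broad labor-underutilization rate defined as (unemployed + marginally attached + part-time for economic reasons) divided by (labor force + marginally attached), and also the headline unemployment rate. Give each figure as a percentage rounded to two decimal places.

Broad underutilization rate ≈ 12.62%; headline unemployment rate ≈ 6.35%.

Labor force = 27,053 + 1,835 = 28,888.
Numerator = 1,835 + 523 + 1,353 = 3,711.
Denominator = 28,888 + 523 = 29,411.
Broad rate = 3,711 / 29,411 = 12.62%.
Headline unemployment rate = 1,835 / 28,888 = 6.35%.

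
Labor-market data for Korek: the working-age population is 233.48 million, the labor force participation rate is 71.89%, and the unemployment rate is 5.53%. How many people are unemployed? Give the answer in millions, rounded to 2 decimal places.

Labor force = 0.7189 × 233.48 = 167.85 million.
Unemployed = 0.0553 × 167.85 ≈ 9.28 million.

About 9.28 million are unemployed.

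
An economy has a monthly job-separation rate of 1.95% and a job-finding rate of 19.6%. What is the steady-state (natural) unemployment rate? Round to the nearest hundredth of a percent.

At steady state the flows balance: s·E = f·U, so U/(E+U) = s/(s+f).
u* = 1.95 / (1.95 + 19.6) = 1.95 / 21.55 = 9.05%.

Steady-state unemployment rate ≈ 9.05%.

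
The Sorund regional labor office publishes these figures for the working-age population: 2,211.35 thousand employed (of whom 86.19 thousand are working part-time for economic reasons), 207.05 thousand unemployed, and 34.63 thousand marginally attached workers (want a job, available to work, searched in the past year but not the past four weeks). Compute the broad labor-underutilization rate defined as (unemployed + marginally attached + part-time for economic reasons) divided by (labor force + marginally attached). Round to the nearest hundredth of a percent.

Labor force = 2,211.35 + 207.05 = 2,418.40 thousand.
Numerator = 207.05 + 34.63 + 86.19 = 327.87 thousand.
Denominator = 2,418.40 + 34.63 = 2,453.03 thousand.
Broad rate = 327.87 / 2,453.03 = 13.37%.

Broad underutilization rate ≈ 13.37%.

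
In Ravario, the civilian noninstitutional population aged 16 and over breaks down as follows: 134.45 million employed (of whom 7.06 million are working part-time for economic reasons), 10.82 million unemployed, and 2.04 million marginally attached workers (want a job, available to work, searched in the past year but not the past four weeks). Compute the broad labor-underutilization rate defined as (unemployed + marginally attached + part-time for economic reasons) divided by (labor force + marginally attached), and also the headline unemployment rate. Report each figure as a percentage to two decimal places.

Labor force = 134.45 + 10.82 = 145.27 million.
Numerator = 10.82 + 2.04 + 7.06 = 19.92 million.
Denominator = 145.27 + 2.04 = 147.31 million.
Broad rate = 19.92 / 147.31 = 13.52%.
Headline unemployment rate = 10.82 / 145.27 = 7.45%.

Broad underutilization rate ≈ 13.52%; headline unemployment rate ≈ 7.45%.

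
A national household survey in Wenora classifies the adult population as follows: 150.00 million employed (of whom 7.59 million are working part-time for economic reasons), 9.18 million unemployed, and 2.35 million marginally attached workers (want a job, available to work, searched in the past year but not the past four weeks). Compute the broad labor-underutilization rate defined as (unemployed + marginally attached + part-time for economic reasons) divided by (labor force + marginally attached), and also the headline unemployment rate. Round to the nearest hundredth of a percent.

Labor force = 150.00 + 9.18 = 159.18 million.
Numerator = 9.18 + 2.35 + 7.59 = 19.12 million.
Denominator = 159.18 + 2.35 = 161.53 million.
Broad rate = 19.12 / 161.53 = 11.84%.
Headline unemployment rate = 9.18 / 159.18 = 5.77%.

Broad underutilization rate ≈ 11.84%; headline unemployment rate ≈ 5.77%.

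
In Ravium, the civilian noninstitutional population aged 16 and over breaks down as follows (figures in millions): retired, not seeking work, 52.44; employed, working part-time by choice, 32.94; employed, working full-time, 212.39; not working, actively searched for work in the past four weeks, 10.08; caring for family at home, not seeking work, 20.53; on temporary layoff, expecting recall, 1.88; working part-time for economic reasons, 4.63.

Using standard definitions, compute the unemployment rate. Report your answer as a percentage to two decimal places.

Employed = 32.94 + 212.39 + 4.63 = 249.96 million (anyone who worked, including part-time for economic reasons, counts as employed).
Unemployed = 10.08 + 1.88 = 11.96 million (jobless and actively searching, or on temporary layoff).
Labor force = 249.96 + 11.96 = 261.92 million.
Unemployment rate = 11.96 / 261.92 = 4.57%.

Unemployment rate ≈ 4.57%.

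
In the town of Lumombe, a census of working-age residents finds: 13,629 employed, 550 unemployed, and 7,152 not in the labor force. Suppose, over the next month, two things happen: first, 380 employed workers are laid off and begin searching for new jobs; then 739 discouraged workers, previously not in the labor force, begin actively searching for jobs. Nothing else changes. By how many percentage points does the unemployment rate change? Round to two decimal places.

The unemployment rate changes by +7.31 percentage points.

Initially, labor force = 13,629 + 550 = 14,179, so u = 550/14,179 = 3.88%.
After the first change, employed falls and unemployed rises by 380; labor force unchanged → E = 13,249, U = 930, labor force = 14,179.
After the second change, unemployed and labor force both rise by 739 → E = 13,249, U = 1,669, labor force = 14,918.
New unemployment rate = 1,669 / 14,918 = 11.19%.
Change = 11.19% − 3.88% = +7.31 percentage points.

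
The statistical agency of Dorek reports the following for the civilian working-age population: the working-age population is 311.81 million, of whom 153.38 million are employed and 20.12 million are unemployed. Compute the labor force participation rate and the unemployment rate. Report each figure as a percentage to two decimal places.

Labor force = employed + unemployed = 153.38 + 20.12 = 173.50 million.
Unemployment rate = 20.12 / 173.50 = 11.60%.
Labor force participation rate = 173.50 / 311.81 = 55.64%.

Labor force participation rate ≈ 55.64%; unemployment rate ≈ 11.60%.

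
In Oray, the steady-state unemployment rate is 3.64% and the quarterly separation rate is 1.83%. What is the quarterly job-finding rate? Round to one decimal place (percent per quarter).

From u* = s/(s+f): f = s·(1−u)/u.
f = 1.83 × (1 − 0.0364) / 0.0364 = 1.7634 / 0.0364 ≈ 48.4% per quarter.

Job-finding rate ≈ 48.4% per quarter.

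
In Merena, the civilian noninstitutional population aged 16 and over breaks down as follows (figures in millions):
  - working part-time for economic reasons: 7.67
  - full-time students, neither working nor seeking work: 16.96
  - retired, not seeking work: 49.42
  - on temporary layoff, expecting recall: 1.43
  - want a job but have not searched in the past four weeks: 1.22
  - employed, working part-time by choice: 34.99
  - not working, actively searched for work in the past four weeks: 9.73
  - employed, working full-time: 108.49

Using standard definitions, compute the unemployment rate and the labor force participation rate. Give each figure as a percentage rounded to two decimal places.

Unemployment rate ≈ 6.88%; labor force participation rate ≈ 70.60%.

Employed = 7.67 + 34.99 + 108.49 = 151.15 million (anyone who worked, including part-time for economic reasons, counts as employed).
Unemployed = 1.43 + 9.73 = 11.16 million (jobless and actively searching, or on temporary layoff).
Labor force = 151.15 + 11.16 = 162.31 million.
Not in labor force = 16.96 + 49.42 + 1.22 = 67.60 million (those not working and not actively searching are outside the labor force — including those who want a job but have given up searching).
Civilian working-age population = 162.31 + 67.60 = 229.91 million.
Unemployment rate = 11.16 / 162.31 = 6.88%.
Labor force participation rate = 162.31 / 229.91 = 70.60%.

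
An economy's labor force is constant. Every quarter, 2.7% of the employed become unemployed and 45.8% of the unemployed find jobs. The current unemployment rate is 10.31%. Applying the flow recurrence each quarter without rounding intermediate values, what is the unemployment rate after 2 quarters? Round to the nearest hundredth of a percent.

Unemployment rate after two quarters ≈ 6.82%.

With a fixed labor force, u_{t+1} = u_t + s·(1−u_t) − f·u_t = u_t·(1−s−f) + s.
Here 1−s−f = 0.515 and s = 0.027.
u_1 = 0.103100 × 0.515 + 0.027 = 0.080097.
u_2 = 0.080097 × 0.515 + 0.027 = 0.068250.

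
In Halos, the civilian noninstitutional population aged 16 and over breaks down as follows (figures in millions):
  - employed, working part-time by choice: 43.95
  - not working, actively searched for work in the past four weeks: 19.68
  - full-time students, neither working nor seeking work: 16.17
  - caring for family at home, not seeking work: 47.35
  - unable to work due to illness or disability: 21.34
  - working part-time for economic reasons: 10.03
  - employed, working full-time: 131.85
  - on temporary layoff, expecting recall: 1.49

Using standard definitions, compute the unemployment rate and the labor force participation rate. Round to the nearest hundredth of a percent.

Unemployment rate ≈ 10.23%; labor force participation rate ≈ 70.92%.

Employed = 43.95 + 10.03 + 131.85 = 185.83 million (anyone who worked, including part-time for economic reasons, counts as employed).
Unemployed = 19.68 + 1.49 = 21.17 million (jobless and actively searching, or on temporary layoff).
Labor force = 185.83 + 21.17 = 207.00 million.
Not in labor force = 16.17 + 47.35 + 21.34 = 84.86 million (those not working and not actively searching are outside the labor force).
Civilian working-age population = 207.00 + 84.86 = 291.86 million.
Unemployment rate = 21.17 / 207.00 = 10.23%.
Labor force participation rate = 207.00 / 291.86 = 70.92%.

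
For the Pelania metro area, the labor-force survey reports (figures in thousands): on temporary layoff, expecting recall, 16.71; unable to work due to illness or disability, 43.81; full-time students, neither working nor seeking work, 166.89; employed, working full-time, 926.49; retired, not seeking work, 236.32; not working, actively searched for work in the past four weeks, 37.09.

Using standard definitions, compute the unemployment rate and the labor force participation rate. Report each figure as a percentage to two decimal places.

Employed = 926.49 thousand.
Unemployed = 16.71 + 37.09 = 53.80 thousand (jobless and actively searching, or on temporary layoff).
Labor force = 926.49 + 53.80 = 980.29 thousand.
Not in labor force = 43.81 + 166.89 + 236.32 = 447.02 thousand (those not working and not actively searching are outside the labor force).
Civilian working-age population = 980.29 + 447.02 = 1,427.31 thousand.
Unemployment rate = 53.80 / 980.29 = 5.49%.
Labor force participation rate = 980.29 / 1,427.31 = 68.68%.

Unemployment rate ≈ 5.49%; labor force participation rate ≈ 68.68%.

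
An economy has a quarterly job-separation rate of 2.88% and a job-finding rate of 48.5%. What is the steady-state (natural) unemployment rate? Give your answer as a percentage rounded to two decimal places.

Steady-state unemployment rate ≈ 5.61%.

At steady state the flows balance: s·E = f·U, so U/(E+U) = s/(s+f).
u* = 2.88 / (2.88 + 48.5) = 2.88 / 51.38 = 5.61%.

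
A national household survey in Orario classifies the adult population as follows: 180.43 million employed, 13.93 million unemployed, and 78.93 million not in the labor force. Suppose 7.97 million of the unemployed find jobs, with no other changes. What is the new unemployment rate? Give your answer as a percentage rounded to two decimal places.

New unemployment rate ≈ 3.07%.

Initially, labor force = 180.43 + 13.93 = 194.36 million, so u = 13.93/194.36 = 7.17%.
After the change, unemployed falls and employed rises by 7.97; labor force unchanged → E = 188.40, U = 5.96, labor force = 194.36 million.
New unemployment rate = 5.96 / 194.36 = 3.07%.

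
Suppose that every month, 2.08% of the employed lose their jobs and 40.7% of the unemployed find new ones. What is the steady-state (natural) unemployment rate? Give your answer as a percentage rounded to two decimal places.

At steady state the flows balance: s·E = f·U, so U/(E+U) = s/(s+f).
u* = 2.08 / (2.08 + 40.7) = 2.08 / 42.78 = 4.86%.

Steady-state unemployment rate ≈ 4.86%.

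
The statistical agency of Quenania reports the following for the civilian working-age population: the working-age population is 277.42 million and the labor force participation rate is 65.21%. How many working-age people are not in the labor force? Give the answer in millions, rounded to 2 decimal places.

Share not in the labor force = 1 − 0.6521 = 0.3479.
Not in labor force = 0.3479 × 277.42 ≈ 96.51 million.

About 96.51 million are not in the labor force.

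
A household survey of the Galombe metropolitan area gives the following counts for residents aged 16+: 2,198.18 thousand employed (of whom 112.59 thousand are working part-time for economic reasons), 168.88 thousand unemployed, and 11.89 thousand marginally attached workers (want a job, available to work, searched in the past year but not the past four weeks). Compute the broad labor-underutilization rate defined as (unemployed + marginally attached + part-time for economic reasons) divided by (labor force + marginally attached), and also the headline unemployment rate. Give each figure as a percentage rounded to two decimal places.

Labor force = 2,198.18 + 168.88 = 2,367.06 thousand.
Numerator = 168.88 + 11.89 + 112.59 = 293.36 thousand.
Denominator = 2,367.06 + 11.89 = 2,378.95 thousand.
Broad rate = 293.36 / 2,378.95 = 12.33%.
Headline unemployment rate = 168.88 / 2,367.06 = 7.13%.

Broad underutilization rate ≈ 12.33%; headline unemployment rate ≈ 7.13%.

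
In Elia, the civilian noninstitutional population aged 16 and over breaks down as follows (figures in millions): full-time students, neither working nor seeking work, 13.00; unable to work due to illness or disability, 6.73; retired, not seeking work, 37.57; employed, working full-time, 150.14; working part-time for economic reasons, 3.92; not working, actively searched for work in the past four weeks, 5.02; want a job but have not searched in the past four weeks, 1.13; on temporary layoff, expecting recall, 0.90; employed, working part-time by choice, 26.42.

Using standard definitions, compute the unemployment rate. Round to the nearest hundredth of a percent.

Unemployment rate ≈ 3.18%.

Employed = 150.14 + 3.92 + 26.42 = 180.48 million (anyone who worked, including part-time for economic reasons, counts as employed).
Unemployed = 5.02 + 0.90 = 5.92 million (jobless and actively searching, or on temporary layoff).
Labor force = 180.48 + 5.92 = 186.40 million.
Unemployment rate = 5.92 / 186.40 = 3.18%.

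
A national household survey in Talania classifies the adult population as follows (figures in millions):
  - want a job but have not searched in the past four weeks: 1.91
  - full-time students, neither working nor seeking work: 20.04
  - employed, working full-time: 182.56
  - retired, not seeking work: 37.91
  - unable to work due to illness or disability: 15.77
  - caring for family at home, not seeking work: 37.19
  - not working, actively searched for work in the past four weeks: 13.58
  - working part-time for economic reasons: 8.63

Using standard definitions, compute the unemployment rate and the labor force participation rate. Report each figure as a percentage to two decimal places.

Unemployment rate ≈ 6.63%; labor force participation rate ≈ 64.48%.

Employed = 182.56 + 8.63 = 191.19 million (anyone who worked, including part-time for economic reasons, counts as employed).
Unemployed = 13.58 million.
Labor force = 191.19 + 13.58 = 204.77 million.
Not in labor force = 1.91 + 20.04 + 37.91 + 15.77 + 37.19 = 112.82 million (those not working and not actively searching are outside the labor force — including those who want a job but have given up searching).
Civilian working-age population = 204.77 + 112.82 = 317.59 million.
Unemployment rate = 13.58 / 204.77 = 6.63%.
Labor force participation rate = 204.77 / 317.59 = 64.48%.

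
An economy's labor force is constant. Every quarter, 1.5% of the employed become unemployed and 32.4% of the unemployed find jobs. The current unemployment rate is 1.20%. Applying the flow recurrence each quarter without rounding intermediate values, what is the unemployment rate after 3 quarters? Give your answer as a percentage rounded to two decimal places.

With a fixed labor force, u_{t+1} = u_t + s·(1−u_t) − f·u_t = u_t·(1−s−f) + s.
Here 1−s−f = 0.661 and s = 0.015.
u_1 = 0.012000 × 0.661 + 0.015 = 0.022932.
u_2 = 0.022932 × 0.661 + 0.015 = 0.030158.
u_3 = 0.030158 × 0.661 + 0.015 = 0.034934.

Unemployment rate after three quarters ≈ 3.49%.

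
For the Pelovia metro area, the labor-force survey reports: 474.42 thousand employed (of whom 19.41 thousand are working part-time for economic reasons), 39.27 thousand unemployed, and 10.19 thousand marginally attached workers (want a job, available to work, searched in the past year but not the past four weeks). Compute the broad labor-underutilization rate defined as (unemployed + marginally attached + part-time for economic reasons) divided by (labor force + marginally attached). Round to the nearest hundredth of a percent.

Broad underutilization rate ≈ 13.15%.

Labor force = 474.42 + 39.27 = 513.69 thousand.
Numerator = 39.27 + 10.19 + 19.41 = 68.87 thousand.
Denominator = 513.69 + 10.19 = 523.88 thousand.
Broad rate = 68.87 / 523.88 = 13.15%.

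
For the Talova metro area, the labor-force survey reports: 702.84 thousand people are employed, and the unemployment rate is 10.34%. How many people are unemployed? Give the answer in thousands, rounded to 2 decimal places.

About 81.05 thousand are unemployed.

Let U be the number unemployed. The labor force is E + U, and U/(E+U) = 0.1034.
So U = 0.1034 × 702.84 / (1 − 0.1034) = 72.6737 / 0.8966 ≈ 81.05 thousand.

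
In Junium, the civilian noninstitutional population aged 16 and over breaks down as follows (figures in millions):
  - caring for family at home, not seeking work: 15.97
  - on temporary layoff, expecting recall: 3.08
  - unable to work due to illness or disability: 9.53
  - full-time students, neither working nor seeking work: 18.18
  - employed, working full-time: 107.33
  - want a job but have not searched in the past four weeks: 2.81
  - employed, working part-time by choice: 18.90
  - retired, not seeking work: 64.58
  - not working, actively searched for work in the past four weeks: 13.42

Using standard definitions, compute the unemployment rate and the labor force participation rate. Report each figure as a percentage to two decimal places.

Employed = 107.33 + 18.90 = 126.23 million.
Unemployed = 3.08 + 13.42 = 16.50 million (jobless and actively searching, or on temporary layoff).
Labor force = 126.23 + 16.50 = 142.73 million.
Not in labor force = 15.97 + 9.53 + 18.18 + 2.81 + 64.58 = 111.07 million (those not working and not actively searching are outside the labor force — including those who want a job but have given up searching).
Civilian working-age population = 142.73 + 111.07 = 253.80 million.
Unemployment rate = 16.50 / 142.73 = 11.56%.
Labor force participation rate = 142.73 / 253.80 = 56.24%.

Unemployment rate ≈ 11.56%; labor force participation rate ≈ 56.24%.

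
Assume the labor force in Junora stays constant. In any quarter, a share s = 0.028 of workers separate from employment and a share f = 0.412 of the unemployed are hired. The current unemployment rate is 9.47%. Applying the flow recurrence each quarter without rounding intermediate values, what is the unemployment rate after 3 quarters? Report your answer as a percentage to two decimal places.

Unemployment rate after three quarters ≈ 6.91%.

With a fixed labor force, u_{t+1} = u_t + s·(1−u_t) − f·u_t = u_t·(1−s−f) + s.
Here 1−s−f = 0.560 and s = 0.028.
u_1 = 0.094700 × 0.560 + 0.028 = 0.081032.
u_2 = 0.081032 × 0.560 + 0.028 = 0.073378.
u_3 = 0.073378 × 0.560 + 0.028 = 0.069092.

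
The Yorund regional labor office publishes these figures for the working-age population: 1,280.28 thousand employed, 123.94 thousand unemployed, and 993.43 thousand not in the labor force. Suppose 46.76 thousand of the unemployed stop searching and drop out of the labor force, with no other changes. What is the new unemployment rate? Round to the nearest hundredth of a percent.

New unemployment rate ≈ 5.69%.

Initially, labor force = 1,280.28 + 123.94 = 1,404.22 thousand, so u = 123.94/1,404.22 = 8.83%.
After the change, unemployed and labor force both fall by 46.76 → E = 1,280.28, U = 77.18, labor force = 1,357.46 thousand.
New unemployment rate = 77.18 / 1,357.46 = 5.69%.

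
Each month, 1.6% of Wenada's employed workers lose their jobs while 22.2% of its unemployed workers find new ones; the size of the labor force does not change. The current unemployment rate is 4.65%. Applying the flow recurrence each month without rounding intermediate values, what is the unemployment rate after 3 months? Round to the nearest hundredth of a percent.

With a fixed labor force, u_{t+1} = u_t + s·(1−u_t) − f·u_t = u_t·(1−s−f) + s.
Here 1−s−f = 0.762 and s = 0.016.
u_1 = 0.046500 × 0.762 + 0.016 = 0.051433.
u_2 = 0.051433 × 0.762 + 0.016 = 0.055192.
u_3 = 0.055192 × 0.762 + 0.016 = 0.058056.

Unemployment rate after three months ≈ 5.81%.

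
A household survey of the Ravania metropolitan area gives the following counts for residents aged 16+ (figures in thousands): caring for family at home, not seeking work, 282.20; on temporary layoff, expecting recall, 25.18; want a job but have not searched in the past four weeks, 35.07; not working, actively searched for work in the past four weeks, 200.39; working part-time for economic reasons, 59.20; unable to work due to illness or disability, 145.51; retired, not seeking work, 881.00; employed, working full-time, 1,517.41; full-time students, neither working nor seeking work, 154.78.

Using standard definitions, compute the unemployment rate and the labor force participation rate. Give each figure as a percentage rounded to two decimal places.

Unemployment rate ≈ 12.52%; labor force participation rate ≈ 54.60%.

Employed = 59.20 + 1,517.41 = 1,576.61 thousand (anyone who worked, including part-time for economic reasons, counts as employed).
Unemployed = 25.18 + 200.39 = 225.57 thousand (jobless and actively searching, or on temporary layoff).
Labor force = 1,576.61 + 225.57 = 1,802.18 thousand.
Not in labor force = 282.20 + 35.07 + 145.51 + 881.00 + 154.78 = 1,498.56 thousand (those not working and not actively searching are outside the labor force — including those who want a job but have given up searching).
Civilian working-age population = 1,802.18 + 1,498.56 = 3,300.74 thousand.
Unemployment rate = 225.57 / 1,802.18 = 12.52%.
Labor force participation rate = 1,802.18 / 3,300.74 = 54.60%.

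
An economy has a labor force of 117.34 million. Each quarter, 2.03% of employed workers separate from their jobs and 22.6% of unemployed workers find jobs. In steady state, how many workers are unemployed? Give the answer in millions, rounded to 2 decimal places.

Steady-state unemployment rate u* = s/(s+f) = 2.03/(2.03+22.6) = 0.082420.
Unemployed = u* × labor force = 0.082420 × 117.34 ≈ 9.67 million.

About 9.67 million are unemployed in steady state.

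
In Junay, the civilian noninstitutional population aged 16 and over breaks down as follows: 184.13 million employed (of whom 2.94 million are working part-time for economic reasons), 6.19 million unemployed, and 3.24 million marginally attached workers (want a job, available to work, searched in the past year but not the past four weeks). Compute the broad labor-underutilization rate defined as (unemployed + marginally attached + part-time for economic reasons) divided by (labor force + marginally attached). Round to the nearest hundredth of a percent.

Labor force = 184.13 + 6.19 = 190.32 million.
Numerator = 6.19 + 3.24 + 2.94 = 12.37 million.
Denominator = 190.32 + 3.24 = 193.56 million.
Broad rate = 12.37 / 193.56 = 6.39%.

Broad underutilization rate ≈ 6.39%.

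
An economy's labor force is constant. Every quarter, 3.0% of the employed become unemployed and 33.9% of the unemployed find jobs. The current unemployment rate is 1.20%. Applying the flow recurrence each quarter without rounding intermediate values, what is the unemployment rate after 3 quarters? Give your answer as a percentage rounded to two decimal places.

Unemployment rate after three quarters ≈ 6.39%.

With a fixed labor force, u_{t+1} = u_t + s·(1−u_t) − f·u_t = u_t·(1−s−f) + s.
Here 1−s−f = 0.631 and s = 0.030.
u_1 = 0.012000 × 0.631 + 0.030 = 0.037572.
u_2 = 0.037572 × 0.631 + 0.030 = 0.053708.
u_3 = 0.053708 × 0.631 + 0.030 = 0.063890.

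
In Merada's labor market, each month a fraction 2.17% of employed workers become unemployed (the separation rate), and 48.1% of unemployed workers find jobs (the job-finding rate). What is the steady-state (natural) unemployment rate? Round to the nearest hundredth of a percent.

Steady-state unemployment rate ≈ 4.32%.

At steady state the flows balance: s·E = f·U, so U/(E+U) = s/(s+f).
u* = 2.17 / (2.17 + 48.1) = 2.17 / 50.27 = 4.32%.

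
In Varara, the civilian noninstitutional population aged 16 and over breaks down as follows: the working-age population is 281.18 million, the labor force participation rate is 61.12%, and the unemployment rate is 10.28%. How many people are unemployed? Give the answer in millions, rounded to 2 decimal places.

Labor force = 0.6112 × 281.18 = 171.86 million.
Unemployed = 0.1028 × 171.86 ≈ 17.67 million.

About 17.67 million are unemployed.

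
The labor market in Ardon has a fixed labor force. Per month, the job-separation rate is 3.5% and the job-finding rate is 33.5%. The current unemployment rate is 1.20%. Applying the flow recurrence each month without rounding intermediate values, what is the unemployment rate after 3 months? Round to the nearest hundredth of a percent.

With a fixed labor force, u_{t+1} = u_t + s·(1−u_t) − f·u_t = u_t·(1−s−f) + s.
Here 1−s−f = 0.630 and s = 0.035.
u_1 = 0.012000 × 0.630 + 0.035 = 0.042560.
u_2 = 0.042560 × 0.630 + 0.035 = 0.061813.
u_3 = 0.061813 × 0.630 + 0.035 = 0.073942.

Unemployment rate after three months ≈ 7.39%.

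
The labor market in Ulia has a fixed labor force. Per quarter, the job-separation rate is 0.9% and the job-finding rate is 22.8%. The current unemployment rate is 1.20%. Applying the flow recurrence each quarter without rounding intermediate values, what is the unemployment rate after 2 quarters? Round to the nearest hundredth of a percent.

With a fixed labor force, u_{t+1} = u_t + s·(1−u_t) − f·u_t = u_t·(1−s−f) + s.
Here 1−s−f = 0.763 and s = 0.009.
u_1 = 0.012000 × 0.763 + 0.009 = 0.018156.
u_2 = 0.018156 × 0.763 + 0.009 = 0.022853.

Unemployment rate after two quarters ≈ 2.29%.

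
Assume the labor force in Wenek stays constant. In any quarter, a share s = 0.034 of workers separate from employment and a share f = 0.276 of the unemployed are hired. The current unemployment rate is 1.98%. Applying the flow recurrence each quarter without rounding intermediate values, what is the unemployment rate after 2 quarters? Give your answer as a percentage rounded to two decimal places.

Unemployment rate after two quarters ≈ 6.69%.

With a fixed labor force, u_{t+1} = u_t + s·(1−u_t) − f·u_t = u_t·(1−s−f) + s.
Here 1−s−f = 0.690 and s = 0.034.
u_1 = 0.019800 × 0.690 + 0.034 = 0.047662.
u_2 = 0.047662 × 0.690 + 0.034 = 0.066887.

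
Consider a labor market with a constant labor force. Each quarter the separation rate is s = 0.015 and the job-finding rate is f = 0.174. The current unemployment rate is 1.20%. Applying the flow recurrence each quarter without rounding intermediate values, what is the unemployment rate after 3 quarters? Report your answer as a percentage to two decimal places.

Unemployment rate after three quarters ≈ 4.34%.

With a fixed labor force, u_{t+1} = u_t + s·(1−u_t) − f·u_t = u_t·(1−s−f) + s.
Here 1−s−f = 0.811 and s = 0.015.
u_1 = 0.012000 × 0.811 + 0.015 = 0.024732.
u_2 = 0.024732 × 0.811 + 0.015 = 0.035058.
u_3 = 0.035058 × 0.811 + 0.015 = 0.043432.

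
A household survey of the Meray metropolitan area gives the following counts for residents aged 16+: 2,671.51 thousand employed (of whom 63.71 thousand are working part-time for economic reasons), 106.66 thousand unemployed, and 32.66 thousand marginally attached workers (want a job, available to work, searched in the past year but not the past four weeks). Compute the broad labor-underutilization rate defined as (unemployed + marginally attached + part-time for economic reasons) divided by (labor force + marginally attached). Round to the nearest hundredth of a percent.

Broad underutilization rate ≈ 7.22%.

Labor force = 2,671.51 + 106.66 = 2,778.17 thousand.
Numerator = 106.66 + 32.66 + 63.71 = 203.03 thousand.
Denominator = 2,778.17 + 32.66 = 2,810.83 thousand.
Broad rate = 203.03 / 2,810.83 = 7.22%.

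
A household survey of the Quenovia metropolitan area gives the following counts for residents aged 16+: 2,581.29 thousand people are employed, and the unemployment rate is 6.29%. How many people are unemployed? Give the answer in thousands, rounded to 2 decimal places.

Let U be the number unemployed. The labor force is E + U, and U/(E+U) = 0.0629.
So U = 0.0629 × 2,581.29 / (1 − 0.0629) = 162.3631 / 0.9371 ≈ 173.26 thousand.

About 173.26 thousand are unemployed.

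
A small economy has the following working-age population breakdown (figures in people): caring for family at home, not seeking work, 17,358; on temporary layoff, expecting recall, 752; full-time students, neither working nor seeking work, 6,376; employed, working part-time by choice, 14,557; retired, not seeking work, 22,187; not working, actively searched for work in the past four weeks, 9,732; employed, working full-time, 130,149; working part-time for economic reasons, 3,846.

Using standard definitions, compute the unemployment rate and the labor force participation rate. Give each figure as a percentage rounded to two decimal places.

Employed = 14,557 + 130,149 + 3,846 = 148,552 (anyone who worked, including part-time for economic reasons, counts as employed).
Unemployed = 752 + 9,732 = 10,484 (jobless and actively searching, or on temporary layoff).
Labor force = 148,552 + 10,484 = 159,036.
Not in labor force = 17,358 + 6,376 + 22,187 = 45,921 (those not working and not actively searching are outside the labor force).
Civilian working-age population = 159,036 + 45,921 = 204,957.
Unemployment rate = 10,484 / 159,036 = 6.59%.
Labor force participation rate = 159,036 / 204,957 = 77.59%.

Unemployment rate ≈ 6.59%; labor force participation rate ≈ 77.59%.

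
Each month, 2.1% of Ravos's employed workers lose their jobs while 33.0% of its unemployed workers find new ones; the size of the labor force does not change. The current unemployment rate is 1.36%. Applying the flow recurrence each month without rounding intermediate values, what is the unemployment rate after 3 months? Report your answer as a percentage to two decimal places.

Unemployment rate after three months ≈ 4.72%.

With a fixed labor force, u_{t+1} = u_t + s·(1−u_t) − f·u_t = u_t·(1−s−f) + s.
Here 1−s−f = 0.649 and s = 0.021.
u_1 = 0.013600 × 0.649 + 0.021 = 0.029826.
u_2 = 0.029826 × 0.649 + 0.021 = 0.040357.
u_3 = 0.040357 × 0.649 + 0.021 = 0.047192.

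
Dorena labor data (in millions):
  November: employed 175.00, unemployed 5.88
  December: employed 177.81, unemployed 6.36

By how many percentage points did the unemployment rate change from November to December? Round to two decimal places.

November: labor force = 175.00 + 5.88 = 180.88; u = 5.88/180.88 = 3.25%.
December: labor force = 177.81 + 6.36 = 184.17; u = 6.36/184.17 = 3.45%.
Change = 3.45% − 3.25% = +0.20 pp.

The unemployment rate changed by +0.20 percentage points.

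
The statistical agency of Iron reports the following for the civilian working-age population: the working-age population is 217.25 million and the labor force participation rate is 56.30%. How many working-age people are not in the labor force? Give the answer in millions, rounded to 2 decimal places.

About 94.94 million are not in the labor force.

Share not in the labor force = 1 − 0.5630 = 0.4370.
Not in labor force = 0.4370 × 217.25 ≈ 94.94 million.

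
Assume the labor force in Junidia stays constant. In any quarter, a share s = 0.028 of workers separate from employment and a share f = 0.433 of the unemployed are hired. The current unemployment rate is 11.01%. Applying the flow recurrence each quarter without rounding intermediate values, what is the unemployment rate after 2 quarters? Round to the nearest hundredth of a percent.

Unemployment rate after two quarters ≈ 7.51%.

With a fixed labor force, u_{t+1} = u_t + s·(1−u_t) − f·u_t = u_t·(1−s−f) + s.
Here 1−s−f = 0.539 and s = 0.028.
u_1 = 0.110100 × 0.539 + 0.028 = 0.087344.
u_2 = 0.087344 × 0.539 + 0.028 = 0.075078.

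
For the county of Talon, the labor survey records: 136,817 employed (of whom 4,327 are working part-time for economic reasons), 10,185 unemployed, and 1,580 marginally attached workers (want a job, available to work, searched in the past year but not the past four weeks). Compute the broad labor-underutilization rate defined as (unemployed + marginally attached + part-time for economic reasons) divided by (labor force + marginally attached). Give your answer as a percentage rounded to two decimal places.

Broad underutilization rate ≈ 10.83%.

Labor force = 136,817 + 10,185 = 147,002.
Numerator = 10,185 + 1,580 + 4,327 = 16,092.
Denominator = 147,002 + 1,580 = 148,582.
Broad rate = 16,092 / 148,582 = 10.83%.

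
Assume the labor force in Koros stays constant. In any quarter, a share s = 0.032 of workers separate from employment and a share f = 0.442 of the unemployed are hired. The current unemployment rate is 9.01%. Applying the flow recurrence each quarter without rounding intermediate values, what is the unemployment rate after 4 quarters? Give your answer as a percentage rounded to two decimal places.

Unemployment rate after four quarters ≈ 6.92%.

With a fixed labor force, u_{t+1} = u_t + s·(1−u_t) − f·u_t = u_t·(1−s−f) + s.
Here 1−s−f = 0.526 and s = 0.032.
u_1 = 0.090100 × 0.526 + 0.032 = 0.079393.
u_2 = 0.079393 × 0.526 + 0.032 = 0.073761.
u_3 = 0.073761 × 0.526 + 0.032 = 0.070798.
u_4 = 0.070798 × 0.526 + 0.032 = 0.069240.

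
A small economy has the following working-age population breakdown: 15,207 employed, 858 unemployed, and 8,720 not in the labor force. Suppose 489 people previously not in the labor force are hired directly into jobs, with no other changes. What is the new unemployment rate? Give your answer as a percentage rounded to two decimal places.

New unemployment rate ≈ 5.18%.

Initially, labor force = 15,207 + 858 = 16,065, so u = 858/16,065 = 5.34%.
After the change, employed and labor force both rise by 489; unemployed unchanged → E = 15,696, U = 858, labor force = 16,554.
New unemployment rate = 858 / 16,554 = 5.18%.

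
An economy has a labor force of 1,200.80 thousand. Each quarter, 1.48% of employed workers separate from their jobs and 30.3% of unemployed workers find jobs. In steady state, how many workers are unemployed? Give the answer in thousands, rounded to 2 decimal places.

About 55.92 thousand are unemployed in steady state.

Steady-state unemployment rate u* = s/(s+f) = 1.48/(1.48+30.3) = 0.046570.
Unemployed = u* × labor force = 0.046570 × 1,200.80 ≈ 55.92 thousand.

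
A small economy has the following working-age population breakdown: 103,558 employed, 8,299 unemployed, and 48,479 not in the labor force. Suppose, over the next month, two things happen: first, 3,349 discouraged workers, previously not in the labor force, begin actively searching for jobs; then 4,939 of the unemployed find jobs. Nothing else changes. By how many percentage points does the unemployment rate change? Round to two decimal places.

The unemployment rate changes by −1.60 percentage points.

Initially, labor force = 103,558 + 8,299 = 111,857, so u = 8,299/111,857 = 7.42%.
After the first change, unemployed and labor force both rise by 3,349 → E = 103,558, U = 11,648, labor force = 115,206.
After the second change, unemployed falls and employed rises by 4,939; labor force unchanged → E = 108,497, U = 6,709, labor force = 115,206.
New unemployment rate = 6,709 / 115,206 = 5.82%.
Change = 5.82% − 7.42% = −1.60 percentage points.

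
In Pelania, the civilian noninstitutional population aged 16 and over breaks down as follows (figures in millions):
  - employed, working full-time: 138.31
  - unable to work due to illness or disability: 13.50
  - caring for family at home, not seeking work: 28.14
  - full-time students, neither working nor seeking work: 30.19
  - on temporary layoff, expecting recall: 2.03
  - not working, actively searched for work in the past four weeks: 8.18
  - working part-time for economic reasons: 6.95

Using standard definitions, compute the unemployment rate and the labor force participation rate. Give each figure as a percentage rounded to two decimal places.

Employed = 138.31 + 6.95 = 145.26 million (anyone who worked, including part-time for economic reasons, counts as employed).
Unemployed = 2.03 + 8.18 = 10.21 million (jobless and actively searching, or on temporary layoff).
Labor force = 145.26 + 10.21 = 155.47 million.
Not in labor force = 13.50 + 28.14 + 30.19 = 71.83 million (those not working and not actively searching are outside the labor force).
Civilian working-age population = 155.47 + 71.83 = 227.30 million.
Unemployment rate = 10.21 / 155.47 = 6.57%.
Labor force participation rate = 155.47 / 227.30 = 68.40%.

Unemployment rate ≈ 6.57%; labor force participation rate ≈ 68.40%.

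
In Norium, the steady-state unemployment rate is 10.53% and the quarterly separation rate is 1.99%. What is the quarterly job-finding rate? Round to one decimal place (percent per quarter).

From u* = s/(s+f): f = s·(1−u)/u.
f = 1.99 × (1 − 0.1053) / 0.1053 = 1.7805 / 0.1053 ≈ 16.9% per quarter.

Job-finding rate ≈ 16.9% per quarter.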